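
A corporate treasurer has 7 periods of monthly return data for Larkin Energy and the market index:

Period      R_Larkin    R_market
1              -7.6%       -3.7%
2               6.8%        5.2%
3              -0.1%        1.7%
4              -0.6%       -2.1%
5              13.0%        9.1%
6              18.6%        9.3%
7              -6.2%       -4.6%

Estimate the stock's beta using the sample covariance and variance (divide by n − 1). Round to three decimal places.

1.613

Mean R_i = (-7.6 + 6.8 − 0.1 − 0.6 + 13.0 + 18.6 − 6.2) / 7 = 3.4143%
Mean R_m = (-3.7 + 5.2 + 1.7 − 2.1 + 9.1 + 9.3 − 4.6) / 7 = 2.1286%
Σ(R_i − R̄_i)(R_m − R̄_m) = 333.4971  ⇒  Cov = 333.4971 / 6 = 55.5829
Σ(R_m − R̄_m)² = 206.7743  ⇒  Var(R_m) = 206.7743 / 6 = 34.4624
β = Cov / Var(R_m) = 55.5829 / 34.4624 = 1.6129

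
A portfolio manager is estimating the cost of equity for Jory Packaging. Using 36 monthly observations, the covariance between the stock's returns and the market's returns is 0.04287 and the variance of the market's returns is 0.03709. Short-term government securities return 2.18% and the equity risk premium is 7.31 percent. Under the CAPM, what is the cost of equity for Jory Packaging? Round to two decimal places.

10.63%

β = Cov(R_i, R_m) / Var(R_m) = 0.04287 / 0.03709 = 1.1558
E(R) = R_f + β × MRP = 2.18% + 1.1558 × 7.31% = 10.63%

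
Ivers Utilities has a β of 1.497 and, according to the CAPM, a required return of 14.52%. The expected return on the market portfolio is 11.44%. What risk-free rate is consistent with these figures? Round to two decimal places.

5.24%

E(R) = R_f + β(E(R_m) − R_f) = R_f(1 − β) + β·E(R_m)
14.52% = R_f × (1 − 1.497) + 1.497 × 11.44%
14.52% = R_f × -0.497 + 17.12568%
R_f = (14.52% − 17.12568%) / -0.497 = 5.24%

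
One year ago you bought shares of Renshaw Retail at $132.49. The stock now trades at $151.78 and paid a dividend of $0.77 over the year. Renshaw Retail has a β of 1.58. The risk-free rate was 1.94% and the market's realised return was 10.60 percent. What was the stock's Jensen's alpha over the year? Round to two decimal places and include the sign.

-0.48%

Realised HPR = (P1 + D1 − P0) / P0 = (151.78 + 0.77 − 132.49) / 132.49 = 20.06 / 132.49 = 15.1408%
MRP = 10.60% − 1.94% = 8.66%
CAPM required = R_f + β·MRP = 1.94% + 1.58 × 8.66% = 15.6228%
α = realised − required = 15.1408% − 15.6228% = -0.48%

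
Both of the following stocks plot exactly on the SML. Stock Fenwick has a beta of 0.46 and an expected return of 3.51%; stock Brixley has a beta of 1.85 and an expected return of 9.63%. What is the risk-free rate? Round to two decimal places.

1.48%

Both satisfy E(R) = R_f + β·MRP, so the slope of the SML is
MRP = (9.63% − 3.51%) / (1.85 − 0.46) = 6.12% / 1.39 = 4.4029%
R_f = E(R_Fenwick) − β_Fenwick·MRP = 3.51% − 0.46 × 4.4029% = 1.4847%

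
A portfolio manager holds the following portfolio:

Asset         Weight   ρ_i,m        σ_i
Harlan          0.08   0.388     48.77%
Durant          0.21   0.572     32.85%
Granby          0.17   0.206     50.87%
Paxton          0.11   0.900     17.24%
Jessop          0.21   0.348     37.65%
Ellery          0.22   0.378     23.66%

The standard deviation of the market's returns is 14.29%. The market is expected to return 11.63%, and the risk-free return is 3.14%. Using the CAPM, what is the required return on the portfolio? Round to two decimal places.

11.26%

β_Harlan = 0.388 × 48.77% / 14.29% = 1.3242
β_Durant = 0.572 × 32.85% / 14.29% = 1.3149
β_Granby = 0.206 × 50.87% / 14.29% = 0.7333
β_Paxton = 0.900 × 17.24% / 14.29% = 1.0858
β_Jessop = 0.348 × 37.65% / 14.29% = 0.9169
β_Ellery = 0.378 × 23.66% / 14.29% = 0.6259
β_P = Σ w_i β_i = 0.08×1.3242 + 0.21×1.3149 + 0.17×0.7333 + 0.11×1.0858 + 0.21×0.9169 + 0.22×0.6259 = 0.9564
MRP = 11.63% − 3.14% = 8.49%
E(R_P) = R_f + β_P × MRP = 3.14% + 0.9564 × 8.49% = 11.26%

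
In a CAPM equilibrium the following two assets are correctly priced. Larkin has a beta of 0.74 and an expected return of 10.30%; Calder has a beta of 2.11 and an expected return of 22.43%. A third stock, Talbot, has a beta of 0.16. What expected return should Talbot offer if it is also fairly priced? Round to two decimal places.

5.16%

MRP (SML slope) = (22.43% − 10.30%) / (2.11 − 0.74) = 12.13% / 1.37 = 8.8540%
R_f (intercept) = 10.30% − 0.74 × 8.8540% = 3.7480%
E(R_Talbot) = R_f + β × MRP = 3.7480% + 0.16 × 8.8540% = 5.16%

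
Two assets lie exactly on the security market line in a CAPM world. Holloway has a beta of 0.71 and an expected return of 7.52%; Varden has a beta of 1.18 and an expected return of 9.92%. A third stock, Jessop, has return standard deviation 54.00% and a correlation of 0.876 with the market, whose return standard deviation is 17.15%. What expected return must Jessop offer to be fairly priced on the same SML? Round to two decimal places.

17.98%

MRP = (9.92% − 7.52%) / (1.18 − 0.71) = 5.1064%
R_f = 7.52% − 0.71 × 5.1064% = 3.8945%
β_Jessop = ρ·σ_i/σ_m = 0.876 × 54.00 / 17.15 = 2.7583
E(R_Jessop) = R_f + β × MRP = 3.8945% + 2.7583 × 5.1064% = 17.98%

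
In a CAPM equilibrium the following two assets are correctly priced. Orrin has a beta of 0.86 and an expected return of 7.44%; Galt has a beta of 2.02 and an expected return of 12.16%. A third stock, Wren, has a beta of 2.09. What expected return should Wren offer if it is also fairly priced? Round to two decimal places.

12.44%

MRP (SML slope) = (12.16% − 7.44%) / (2.02 − 0.86) = 4.72% / 1.16 = 4.0690%
R_f (intercept) = 7.44% − 0.86 × 4.0690% = 3.9407%
E(R_Wren) = R_f + β × MRP = 3.9407% + 2.09 × 4.0690% = 12.44%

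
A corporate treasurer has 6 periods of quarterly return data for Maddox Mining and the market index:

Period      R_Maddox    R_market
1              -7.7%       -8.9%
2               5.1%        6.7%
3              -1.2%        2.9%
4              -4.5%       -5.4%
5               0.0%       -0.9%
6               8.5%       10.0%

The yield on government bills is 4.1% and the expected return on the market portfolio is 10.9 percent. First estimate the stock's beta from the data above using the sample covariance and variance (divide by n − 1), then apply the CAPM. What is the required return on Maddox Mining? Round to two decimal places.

9.57%

Mean R_i = (-7.7 + 5.1 − 1.2 − 4.5 + 0.0 + 8.5) / 6 = 0.0333%
Mean R_m = (-8.9 + 6.7 + 2.9 − 5.4 − 0.9 + 10.0) / 6 = 0.7333%
Σ(R_i − R̄_i)(R_m − R̄_m) = 208.3733  ⇒  Cov = 208.3733 / 5 = 41.6747
Σ(R_m − R̄_m)² = 259.2533  ⇒  Var(R_m) = 259.2533 / 5 = 51.8507
β = Cov / Var(R_m) = 41.6747 / 51.8507 = 0.8037
MRP = 10.9% − 4.1% = 6.80%
E(R) = R_f + β × MRP = 4.1% + 0.8037 × 6.8% = 9.57%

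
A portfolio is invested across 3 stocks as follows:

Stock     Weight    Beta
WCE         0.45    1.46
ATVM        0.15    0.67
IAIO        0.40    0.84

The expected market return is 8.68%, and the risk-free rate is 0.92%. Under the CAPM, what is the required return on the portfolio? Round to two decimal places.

β_P = Σ w_i β_i = 0.45×1.46 + 0.15×0.67 + 0.40×0.84 = 1.0935
MRP = 8.68% − 0.92% = 7.76%
E(R_P) = R_f + β_P × MRP = 0.92% + 1.0935 × 7.76% = 9.41%

9.41%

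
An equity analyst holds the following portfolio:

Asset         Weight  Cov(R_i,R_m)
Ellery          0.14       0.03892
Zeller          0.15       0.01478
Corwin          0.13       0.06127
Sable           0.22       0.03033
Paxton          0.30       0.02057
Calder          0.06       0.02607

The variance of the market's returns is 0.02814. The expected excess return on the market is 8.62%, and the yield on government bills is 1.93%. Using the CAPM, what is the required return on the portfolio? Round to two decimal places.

11.13%

β_Ellery = 0.03892 / 0.02814 = 1.3831
β_Zeller = 0.01478 / 0.02814 = 0.5252
β_Corwin = 0.06127 / 0.02814 = 2.1773
β_Sable = 0.03033 / 0.02814 = 1.0778
β_Paxton = 0.02057 / 0.02814 = 0.7310
β_Calder = 0.02607 / 0.02814 = 0.9264
β_P = Σ w_i β_i = 0.14×1.3831 + 0.15×0.5252 + 0.13×2.1773 + 0.22×1.0778 + 0.30×0.7310 + 0.06×0.9264 = 1.0675
E(R_P) = R_f + β_P × MRP = 1.93% + 1.0675 × 8.62% = 11.13%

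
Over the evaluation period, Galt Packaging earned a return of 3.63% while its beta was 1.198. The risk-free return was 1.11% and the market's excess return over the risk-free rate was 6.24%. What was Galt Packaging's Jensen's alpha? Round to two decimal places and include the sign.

CAPM benchmark = R_f + β(R_m − R_f) = 1.11% + 1.198 × 6.24% = 8.58552%
α = actual − benchmark = 3.63% − 8.58552% = -4.96%

-4.96%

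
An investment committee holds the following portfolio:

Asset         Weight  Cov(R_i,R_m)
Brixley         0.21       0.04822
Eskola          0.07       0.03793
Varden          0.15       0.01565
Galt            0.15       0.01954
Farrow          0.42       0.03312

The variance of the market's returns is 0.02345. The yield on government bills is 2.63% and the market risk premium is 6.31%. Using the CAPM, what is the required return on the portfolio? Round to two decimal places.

11.23%

β_Brixley = 0.04822 / 0.02345 = 2.0563
β_Eskola = 0.03793 / 0.02345 = 1.6175
β_Varden = 0.01565 / 0.02345 = 0.6674
β_Galt = 0.01954 / 0.02345 = 0.8333
β_Farrow = 0.03312 / 0.02345 = 1.4124
β_P = Σ w_i β_i = 0.21×2.0563 + 0.07×1.6175 + 0.15×0.6674 + 0.15×0.8333 + 0.42×1.4124 = 1.3634
E(R_P) = R_f + β_P × MRP = 2.63% + 1.3634 × 6.31% = 11.23%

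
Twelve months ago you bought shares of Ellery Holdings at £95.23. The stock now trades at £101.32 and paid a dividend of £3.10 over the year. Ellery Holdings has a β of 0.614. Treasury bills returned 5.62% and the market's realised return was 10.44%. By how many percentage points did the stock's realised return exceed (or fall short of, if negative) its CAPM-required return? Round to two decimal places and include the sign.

+1.07%

Realised HPR = (P1 + D1 − P0) / P0 = (101.32 + 3.10 − 95.23) / 95.23 = 9.19 / 95.23 = 9.6503%
MRP = 10.44% − 5.62% = 4.82%
CAPM required = R_f + β·MRP = 5.62% + 0.614 × 4.82% = 8.57948%
α = realised − required = 9.6503% − 8.57948% = +1.07%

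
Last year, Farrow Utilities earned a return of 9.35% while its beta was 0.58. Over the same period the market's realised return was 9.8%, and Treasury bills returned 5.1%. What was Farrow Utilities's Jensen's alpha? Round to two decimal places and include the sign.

+1.52%

Market excess return = 9.8% − 5.1% = 4.70%
CAPM benchmark = R_f + β(R_m − R_f) = 5.1% + 0.58 × 4.7% = 7.8260%
α = actual − benchmark = 9.35% − 7.8260% = +1.52%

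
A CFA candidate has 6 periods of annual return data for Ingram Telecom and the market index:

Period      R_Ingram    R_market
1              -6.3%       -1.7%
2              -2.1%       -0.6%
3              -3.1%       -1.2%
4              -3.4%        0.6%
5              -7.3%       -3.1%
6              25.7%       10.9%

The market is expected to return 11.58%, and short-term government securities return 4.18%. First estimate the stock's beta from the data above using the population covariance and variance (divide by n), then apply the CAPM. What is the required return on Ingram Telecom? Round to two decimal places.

Mean R_i = (-6.3 − 2.1 − 3.1 − 3.4 − 7.3 + 25.7) / 6 = 0.5833%
Mean R_m = (-1.7 − 0.6 − 1.2 + 0.6 − 3.1 + 10.9) / 6 = 0.8167%
Σ(R_i − R̄_i)(R_m − R̄_m) = 313.5517  ⇒  Cov = 313.5517 / 6 = 52.2586
Σ(R_m − R̄_m)² = 129.4683  ⇒  Var(R_m) = 129.4683 / 6 = 21.5781
β = Cov / Var(R_m) = 52.2586 / 21.5781 = 2.4218
MRP = 11.58% − 4.18% = 7.40%
E(R) = R_f + β × MRP = 4.18% + 2.4218 × 7.40% = 22.10%

22.10%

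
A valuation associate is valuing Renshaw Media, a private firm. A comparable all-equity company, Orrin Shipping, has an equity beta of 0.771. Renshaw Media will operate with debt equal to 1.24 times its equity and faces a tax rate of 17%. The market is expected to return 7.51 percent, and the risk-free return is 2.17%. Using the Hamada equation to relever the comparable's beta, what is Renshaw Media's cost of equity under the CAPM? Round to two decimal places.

β_L = β_U × [1 + (1 − t)(D/E)] = 0.771 × [1 + (1 − 0.17) × 1.24]
    = 0.771 × [1 + 0.83 × 1.24] = 0.771 × 2.0292 = 1.5645
MRP = 7.51% − 2.17% = 5.34%
E(R) = R_f + β_L × MRP = 2.17% + 1.5645 × 5.34% = 10.52%

10.52%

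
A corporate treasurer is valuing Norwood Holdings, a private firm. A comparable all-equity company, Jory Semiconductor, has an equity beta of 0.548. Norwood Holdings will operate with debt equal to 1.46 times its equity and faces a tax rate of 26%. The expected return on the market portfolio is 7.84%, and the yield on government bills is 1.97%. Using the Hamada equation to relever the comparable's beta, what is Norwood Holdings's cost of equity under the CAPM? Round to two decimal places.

β_L = β_U × [1 + (1 − t)(D/E)] = 0.548 × [1 + (1 − 0.26) × 1.46]
    = 0.548 × [1 + 0.74 × 1.46] = 0.548 × 2.0804 = 1.1401
MRP = 7.84% − 1.97% = 5.87%
E(R) = R_f + β_L × MRP = 1.97% + 1.1401 × 5.87% = 8.66%

8.66%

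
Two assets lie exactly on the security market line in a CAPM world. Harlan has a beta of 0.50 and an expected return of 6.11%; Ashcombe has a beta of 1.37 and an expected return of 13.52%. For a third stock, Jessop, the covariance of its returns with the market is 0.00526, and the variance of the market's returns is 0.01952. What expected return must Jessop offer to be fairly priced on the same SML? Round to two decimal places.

4.15%

MRP = (13.52% − 6.11%) / (1.37 − 0.50) = 8.5172%
R_f = 6.11% − 0.50 × 8.5172% = 1.8514%
β_Jessop = Cov / Var(R_m) = 0.00526 / 0.01952 = 0.2695
E(R_Jessop) = R_f + β × MRP = 1.8514% + 0.2695 × 8.5172% = 4.15%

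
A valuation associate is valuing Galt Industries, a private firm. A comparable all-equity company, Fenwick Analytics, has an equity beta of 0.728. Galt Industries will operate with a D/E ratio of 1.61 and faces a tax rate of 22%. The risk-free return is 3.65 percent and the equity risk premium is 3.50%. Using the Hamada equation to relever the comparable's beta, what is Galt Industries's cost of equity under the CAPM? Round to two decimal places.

β_L = β_U × [1 + (1 − t)(D/E)] = 0.728 × [1 + (1 − 0.22) × 1.61]
    = 0.728 × [1 + 0.78 × 1.61] = 0.728 × 2.2558 = 1.6422
E(R) = R_f + β_L × MRP = 3.65% + 1.6422 × 3.50% = 9.40%

9.40%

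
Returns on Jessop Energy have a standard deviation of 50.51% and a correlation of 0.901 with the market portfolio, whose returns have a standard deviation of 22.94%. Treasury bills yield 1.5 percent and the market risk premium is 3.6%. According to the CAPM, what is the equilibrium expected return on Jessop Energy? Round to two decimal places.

β = ρ × σ_i / σ_m = 0.901 × 50.51% / 22.94% = 1.9838
E(R) = 1.5% + 1.9838 × 3.6% = 8.64%

8.64%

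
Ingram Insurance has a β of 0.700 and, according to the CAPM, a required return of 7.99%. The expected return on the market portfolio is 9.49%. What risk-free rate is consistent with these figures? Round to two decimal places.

E(R) = R_f + β(E(R_m) − R_f) = R_f(1 − β) + β·E(R_m)
7.99% = R_f × (1 − 0.700) + 0.700 × 9.49%
7.99% = R_f × 0.300 + 6.64300%
R_f = (7.99% − 6.64300%) / 0.300 = 4.49%

4.49%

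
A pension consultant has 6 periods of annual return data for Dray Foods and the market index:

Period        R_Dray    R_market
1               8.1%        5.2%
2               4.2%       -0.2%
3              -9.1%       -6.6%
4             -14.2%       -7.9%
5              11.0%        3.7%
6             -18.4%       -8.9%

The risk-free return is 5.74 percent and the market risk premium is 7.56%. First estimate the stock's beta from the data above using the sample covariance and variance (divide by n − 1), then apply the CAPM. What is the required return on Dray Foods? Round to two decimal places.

20.58%

Mean R_i = (8.1 + 4.2 − 9.1 − 14.2 + 11.0 − 18.4) / 6 = -3.0667%
Mean R_m = (5.2 − 0.2 − 6.6 − 7.9 + 3.7 − 8.9) / 6 = -2.4500%
Σ(R_i − R̄_i)(R_m − R̄_m) = 372.9000  ⇒  Cov = 372.9000 / 5 = 74.5800
Σ(R_m − R̄_m)² = 189.9350  ⇒  Var(R_m) = 189.9350 / 5 = 37.9870
β = Cov / Var(R_m) = 74.5800 / 37.9870 = 1.9633
E(R) = R_f + β × MRP = 5.74% + 1.9633 × 7.56% = 20.58%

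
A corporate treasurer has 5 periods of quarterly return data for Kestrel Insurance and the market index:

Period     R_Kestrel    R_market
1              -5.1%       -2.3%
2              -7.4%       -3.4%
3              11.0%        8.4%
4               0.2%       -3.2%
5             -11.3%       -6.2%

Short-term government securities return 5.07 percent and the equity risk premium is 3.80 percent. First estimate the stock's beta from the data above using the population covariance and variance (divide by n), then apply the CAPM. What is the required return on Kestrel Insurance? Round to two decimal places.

10.51%

Mean R_i = (-5.1 − 7.4 + 11.0 + 0.2 − 11.3) / 5 = -2.5200%
Mean R_m = (-2.3 − 3.4 + 8.4 − 3.2 − 6.2) / 5 = -1.3400%
Σ(R_i − R̄_i)(R_m − R̄_m) = 181.8260  ⇒  Cov = 181.8260 / 5 = 36.3652
Σ(R_m − R̄_m)² = 127.1120  ⇒  Var(R_m) = 127.1120 / 5 = 25.4224
β = Cov / Var(R_m) = 36.3652 / 25.4224 = 1.4304
E(R) = R_f + β × MRP = 5.07% + 1.4304 × 3.80% = 10.51%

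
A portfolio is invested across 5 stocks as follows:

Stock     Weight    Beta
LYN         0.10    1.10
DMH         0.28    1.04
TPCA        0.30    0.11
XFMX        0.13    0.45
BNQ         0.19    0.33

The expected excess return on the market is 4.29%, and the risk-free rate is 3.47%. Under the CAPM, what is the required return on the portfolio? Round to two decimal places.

β_P = Σ w_i β_i = 0.10×1.10 + 0.28×1.04 + 0.30×0.11 + 0.13×0.45 + 0.19×0.33 = 0.5554
E(R_P) = R_f + β_P × MRP = 3.47% + 0.5554 × 4.29% = 5.85%

5.85%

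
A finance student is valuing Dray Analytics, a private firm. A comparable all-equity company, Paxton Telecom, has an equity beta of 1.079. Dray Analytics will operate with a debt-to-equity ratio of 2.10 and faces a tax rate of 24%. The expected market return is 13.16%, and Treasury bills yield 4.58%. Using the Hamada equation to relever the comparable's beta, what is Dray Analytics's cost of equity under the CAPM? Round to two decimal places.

28.61%

β_L = β_U × [1 + (1 − t)(D/E)] = 1.079 × [1 + (1 − 0.24) × 2.10]
    = 1.079 × [1 + 0.76 × 2.10] = 1.079 × 2.5960 = 2.8011
MRP = 13.16% − 4.58% = 8.58%
E(R) = R_f + β_L × MRP = 4.58% + 2.8011 × 8.58% = 28.61%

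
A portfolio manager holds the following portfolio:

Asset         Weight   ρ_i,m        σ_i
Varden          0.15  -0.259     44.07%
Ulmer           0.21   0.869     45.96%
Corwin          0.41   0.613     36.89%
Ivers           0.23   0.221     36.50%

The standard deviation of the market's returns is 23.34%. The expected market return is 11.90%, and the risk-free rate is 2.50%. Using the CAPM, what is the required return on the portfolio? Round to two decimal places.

β_Varden = -0.259 × 44.07% / 23.34% = -0.4890
β_Ulmer = 0.869 × 45.96% / 23.34% = 1.7112
β_Corwin = 0.613 × 36.89% / 23.34% = 0.9689
β_Ivers = 0.221 × 36.50% / 23.34% = 0.3456
β_P = Σ w_i β_i = 0.15×-0.4890 + 0.21×1.7112 + 0.41×0.9689 + 0.23×0.3456 = 0.7627
MRP = 11.90% − 2.50% = 9.40%
E(R_P) = R_f + β_P × MRP = 2.50% + 0.7627 × 9.40% = 9.67%

9.67%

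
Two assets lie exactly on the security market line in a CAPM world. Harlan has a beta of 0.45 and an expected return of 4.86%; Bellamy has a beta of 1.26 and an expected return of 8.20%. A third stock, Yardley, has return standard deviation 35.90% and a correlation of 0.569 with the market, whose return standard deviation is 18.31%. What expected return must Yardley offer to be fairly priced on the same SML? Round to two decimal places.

7.60%

MRP = (8.20% − 4.86%) / (1.26 − 0.45) = 4.1235%
R_f = 4.86% − 0.45 × 4.1235% = 3.0044%
β_Yardley = ρ·σ_i/σ_m = 0.569 × 35.90 / 18.31 = 1.1156
E(R_Yardley) = R_f + β × MRP = 3.0044% + 1.1156 × 4.1235% = 7.60%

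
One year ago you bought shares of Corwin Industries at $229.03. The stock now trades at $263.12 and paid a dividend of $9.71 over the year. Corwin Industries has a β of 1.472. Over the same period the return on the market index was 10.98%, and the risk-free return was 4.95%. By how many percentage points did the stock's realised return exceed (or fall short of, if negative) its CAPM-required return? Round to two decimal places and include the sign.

+5.30%

Realised HPR = (P1 + D1 − P0) / P0 = (263.12 + 9.71 − 229.03) / 229.03 = 43.80 / 229.03 = 19.1241%
MRP = 10.98% − 4.95% = 6.03%
CAPM required = R_f + β·MRP = 4.95% + 1.472 × 6.03% = 13.82616%
α = realised − required = 19.1241% − 13.82616% = +5.30%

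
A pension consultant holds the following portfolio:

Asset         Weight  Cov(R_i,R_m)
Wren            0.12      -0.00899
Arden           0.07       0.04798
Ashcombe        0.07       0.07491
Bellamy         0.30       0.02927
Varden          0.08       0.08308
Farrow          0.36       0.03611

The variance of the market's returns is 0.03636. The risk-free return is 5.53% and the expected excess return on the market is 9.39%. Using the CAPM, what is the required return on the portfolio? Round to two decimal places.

β_Wren = -0.00899 / 0.03636 = -0.2472
β_Arden = 0.04798 / 0.03636 = 1.3196
β_Ashcombe = 0.07491 / 0.03636 = 2.0602
β_Bellamy = 0.02927 / 0.03636 = 0.8050
β_Varden = 0.08308 / 0.03636 = 2.2849
β_Farrow = 0.03611 / 0.03636 = 0.9931
β_P = Σ w_i β_i = 0.12×-0.2472 + 0.07×1.3196 + 0.07×2.0602 + 0.30×0.8050 + 0.08×2.2849 + 0.36×0.9931 = 0.9887
E(R_P) = R_f + β_P × MRP = 5.53% + 0.9887 × 9.39% = 14.81%

14.81%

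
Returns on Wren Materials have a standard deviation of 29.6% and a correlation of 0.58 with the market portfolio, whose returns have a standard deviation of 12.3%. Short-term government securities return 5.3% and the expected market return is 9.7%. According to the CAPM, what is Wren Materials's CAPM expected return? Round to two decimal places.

11.44%

β = ρ × σ_i / σ_m = 0.58 × 29.6% / 12.3% = 1.3958
MRP = 9.7% − 5.3% = 4.40%
E(R) = 5.3% + 1.3958 × 4.4% = 11.44%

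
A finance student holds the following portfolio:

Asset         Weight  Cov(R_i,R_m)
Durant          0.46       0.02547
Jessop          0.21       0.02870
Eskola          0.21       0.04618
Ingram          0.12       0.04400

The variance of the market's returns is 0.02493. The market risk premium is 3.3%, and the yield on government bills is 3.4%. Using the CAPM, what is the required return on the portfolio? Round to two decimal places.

7.73%

β_Durant = 0.02547 / 0.02493 = 1.0217
β_Jessop = 0.02870 / 0.02493 = 1.1512
β_Eskola = 0.04618 / 0.02493 = 1.8524
β_Ingram = 0.04400 / 0.02493 = 1.7649
β_P = Σ w_i β_i = 0.46×1.0217 + 0.21×1.1512 + 0.21×1.8524 + 0.12×1.7649 = 1.3125
E(R_P) = R_f + β_P × MRP = 3.4% + 1.3125 × 3.3% = 7.73%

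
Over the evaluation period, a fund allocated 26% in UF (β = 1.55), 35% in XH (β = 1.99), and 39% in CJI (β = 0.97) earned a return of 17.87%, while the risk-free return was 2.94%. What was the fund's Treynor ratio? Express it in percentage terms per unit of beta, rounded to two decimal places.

β_P = 0.26×1.55 + 0.35×1.99 + 0.39×0.97 = 1.4778
Treynor = (R_P − R_f) / β_P = (17.87% − 2.94%) / 1.4778 = 14.93% / 1.4778 = 10.10%

10.10%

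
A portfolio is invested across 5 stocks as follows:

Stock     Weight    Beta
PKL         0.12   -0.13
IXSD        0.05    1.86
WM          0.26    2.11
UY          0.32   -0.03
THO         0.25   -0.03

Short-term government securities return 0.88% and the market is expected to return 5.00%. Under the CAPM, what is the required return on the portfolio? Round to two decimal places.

β_P = Σ w_i β_i = 0.12×-0.13 + 0.05×1.86 + 0.26×2.11 + 0.32×-0.03 + 0.25×-0.03 = 0.6089
MRP = 5.00% − 0.88% = 4.12%
E(R_P) = R_f + β_P × MRP = 0.88% + 0.6089 × 4.12% = 3.39%

3.39%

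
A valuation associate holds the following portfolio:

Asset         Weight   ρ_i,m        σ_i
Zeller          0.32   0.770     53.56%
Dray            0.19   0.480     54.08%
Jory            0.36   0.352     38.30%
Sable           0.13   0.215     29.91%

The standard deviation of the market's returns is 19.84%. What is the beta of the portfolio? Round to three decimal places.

1.201

β_Zeller = 0.770 × 53.56% / 19.84% = 2.0787
β_Dray = 0.480 × 54.08% / 19.84% = 1.3084
β_Jory = 0.352 × 38.30% / 19.84% = 0.6795
β_Sable = 0.215 × 29.91% / 19.84% = 0.3241
β_P = Σ w_i β_i = 0.32×2.0787 + 0.19×1.3084 + 0.36×0.6795 + 0.13×0.3241 = 1.2005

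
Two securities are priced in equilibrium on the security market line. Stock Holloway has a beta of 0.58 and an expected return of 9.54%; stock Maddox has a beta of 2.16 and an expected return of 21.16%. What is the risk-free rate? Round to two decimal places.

5.27%

Both satisfy E(R) = R_f + β·MRP, so the slope of the SML is
MRP = (21.16% − 9.54%) / (2.16 − 0.58) = 11.62% / 1.58 = 7.3544%
R_f = E(R_Holloway) − β_Holloway·MRP = 9.54% − 0.58 × 7.3544% = 5.2744%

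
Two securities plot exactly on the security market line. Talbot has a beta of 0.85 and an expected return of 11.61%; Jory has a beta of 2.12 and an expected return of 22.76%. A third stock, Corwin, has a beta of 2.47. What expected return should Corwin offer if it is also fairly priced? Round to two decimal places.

MRP (SML slope) = (22.76% − 11.61%) / (2.12 − 0.85) = 11.15% / 1.27 = 8.7795%
R_f (intercept) = 11.61% − 0.85 × 8.7795% = 4.1474%
E(R_Corwin) = R_f + β × MRP = 4.1474% + 2.47 × 8.7795% = 25.83%

25.83%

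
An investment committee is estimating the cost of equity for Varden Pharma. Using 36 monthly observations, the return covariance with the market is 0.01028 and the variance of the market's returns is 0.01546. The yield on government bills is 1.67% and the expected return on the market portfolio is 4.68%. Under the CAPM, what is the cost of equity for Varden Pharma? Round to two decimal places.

3.67%

β = Cov(R_i, R_m) / Var(R_m) = 0.01028 / 0.01546 = 0.6649
MRP = 4.68% − 1.67% = 3.01%
E(R) = R_f + β × MRP = 1.67% + 0.6649 × 3.01% = 3.67%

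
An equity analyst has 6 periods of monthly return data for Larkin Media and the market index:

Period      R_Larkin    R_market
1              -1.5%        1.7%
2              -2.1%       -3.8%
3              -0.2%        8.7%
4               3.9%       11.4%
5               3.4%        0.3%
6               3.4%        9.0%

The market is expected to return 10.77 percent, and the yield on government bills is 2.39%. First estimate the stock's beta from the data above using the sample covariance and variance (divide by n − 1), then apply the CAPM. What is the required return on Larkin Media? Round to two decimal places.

4.64%

Mean R_i = (-1.5 − 2.1 − 0.2 + 3.9 + 3.4 + 3.4) / 6 = 1.1500%
Mean R_m = (1.7 − 3.8 + 8.7 + 11.4 + 0.3 + 9.0) / 6 = 4.5500%
Σ(R_i − R̄_i)(R_m − R̄_m) = 48.3750  ⇒  Cov = 48.3750 / 5 = 9.6750
Σ(R_m − R̄_m)² = 179.8550  ⇒  Var(R_m) = 179.8550 / 5 = 35.9710
β = Cov / Var(R_m) = 9.6750 / 35.9710 = 0.2690
MRP = 10.77% − 2.39% = 8.38%
E(R) = R_f + β × MRP = 2.39% + 0.2690 × 8.38% = 4.64%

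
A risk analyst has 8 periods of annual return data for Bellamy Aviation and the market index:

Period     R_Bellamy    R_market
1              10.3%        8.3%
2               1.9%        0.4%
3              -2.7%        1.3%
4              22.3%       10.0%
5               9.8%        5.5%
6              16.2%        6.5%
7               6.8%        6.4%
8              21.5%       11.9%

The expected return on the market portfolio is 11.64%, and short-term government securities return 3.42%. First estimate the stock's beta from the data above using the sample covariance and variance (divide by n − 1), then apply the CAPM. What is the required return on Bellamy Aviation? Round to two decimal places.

Mean R_i = (10.3 + 1.9 − 2.7 + 22.3 + 9.8 + 16.2 + 6.8 + 21.5) / 8 = 10.7625%
Mean R_m = (8.3 + 0.4 + 1.3 + 10.0 + 5.5 + 6.5 + 6.4 + 11.9) / 8 = 6.2875%
Σ(R_i − R̄_i)(R_m − R̄_m) = 222.9563  ⇒  Cov = 222.9563 / 7 = 31.8509
Σ(R_m − R̄_m)² = 109.5488  ⇒  Var(R_m) = 109.5488 / 7 = 15.6498
β = Cov / Var(R_m) = 31.8509 / 15.6498 = 2.0352
MRP = 11.64% − 3.42% = 8.22%
E(R) = R_f + β × MRP = 3.42% + 2.0352 × 8.22% = 20.15%

20.15%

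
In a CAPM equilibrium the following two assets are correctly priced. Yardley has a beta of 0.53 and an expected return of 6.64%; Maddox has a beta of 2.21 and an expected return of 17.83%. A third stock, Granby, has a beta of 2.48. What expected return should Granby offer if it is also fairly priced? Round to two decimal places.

19.63%

MRP (SML slope) = (17.83% − 6.64%) / (2.21 − 0.53) = 11.19% / 1.68 = 6.6607%
R_f (intercept) = 6.64% − 0.53 × 6.6607% = 3.1098%
E(R_Granby) = R_f + β × MRP = 3.1098% + 2.48 × 6.6607% = 19.63%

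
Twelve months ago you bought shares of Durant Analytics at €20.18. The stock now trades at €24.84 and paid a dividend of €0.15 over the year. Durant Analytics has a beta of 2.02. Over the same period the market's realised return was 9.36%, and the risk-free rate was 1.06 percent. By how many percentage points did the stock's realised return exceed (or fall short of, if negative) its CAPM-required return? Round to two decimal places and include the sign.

Realised HPR = (P1 + D1 − P0) / P0 = (24.84 + 0.15 − 20.18) / 20.18 = 4.81 / 20.18 = 23.8355%
MRP = 9.36% − 1.06% = 8.30%
CAPM required = R_f + β·MRP = 1.06% + 2.02 × 8.30% = 17.8260%
α = realised − required = 23.8355% − 17.8260% = +6.01%

+6.01%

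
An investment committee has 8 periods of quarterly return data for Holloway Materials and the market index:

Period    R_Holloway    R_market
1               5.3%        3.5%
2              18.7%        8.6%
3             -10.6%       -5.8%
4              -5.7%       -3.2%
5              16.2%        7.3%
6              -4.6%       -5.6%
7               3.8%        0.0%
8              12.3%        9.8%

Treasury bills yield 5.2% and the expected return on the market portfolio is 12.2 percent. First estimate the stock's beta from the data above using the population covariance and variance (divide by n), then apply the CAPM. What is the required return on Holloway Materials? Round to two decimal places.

16.51%

Mean R_i = (5.3 + 18.7 − 10.6 − 5.7 + 16.2 − 4.6 + 3.8 + 12.3) / 8 = 4.4250%
Mean R_m = (3.5 + 8.6 − 5.8 − 3.2 + 7.3 − 5.6 + 0.0 + 9.8) / 8 = 1.8250%
Σ(R_i − R̄_i)(R_m − R̄_m) = 459.0450  ⇒  Cov = 459.0450 / 8 = 57.3806
Σ(R_m − R̄_m)² = 284.1350  ⇒  Var(R_m) = 284.1350 / 8 = 35.5169
β = Cov / Var(R_m) = 57.3806 / 35.5169 = 1.6156
MRP = 12.2% − 5.2% = 7.00%
E(R) = R_f + β × MRP = 5.2% + 1.6156 × 7.0% = 16.51%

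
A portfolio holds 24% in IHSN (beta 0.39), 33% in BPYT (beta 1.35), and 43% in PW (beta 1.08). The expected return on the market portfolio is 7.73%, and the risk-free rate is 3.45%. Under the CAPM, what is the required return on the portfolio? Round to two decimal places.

β_P = Σ w_i β_i = 0.24×0.39 + 0.33×1.35 + 0.43×1.08 = 1.0035
MRP = 7.73% − 3.45% = 4.28%
E(R_P) = R_f + β_P × MRP = 3.45% + 1.0035 × 4.28% = 7.74%

7.74%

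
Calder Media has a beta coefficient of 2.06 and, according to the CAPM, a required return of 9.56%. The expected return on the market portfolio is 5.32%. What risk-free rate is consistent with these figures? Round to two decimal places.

1.32%

E(R) = R_f + β(E(R_m) − R_f) = R_f(1 − β) + β·E(R_m)
9.56% = R_f × (1 − 2.06) + 2.06 × 5.32%
9.56% = R_f × -1.06 + 10.9592%
R_f = (9.56% − 10.9592%) / -1.06 = 1.32%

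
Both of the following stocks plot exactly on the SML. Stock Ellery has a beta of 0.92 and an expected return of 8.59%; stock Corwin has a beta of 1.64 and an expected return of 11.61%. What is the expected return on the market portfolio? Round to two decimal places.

Both satisfy E(R) = R_f + β·MRP, so the slope of the SML is
MRP = (11.61% − 8.59%) / (1.64 − 0.92) = 3.02% / 0.72 = 4.1944%
R_f = E(R_Ellery) − β_Ellery·MRP = 8.59% − 0.92 × 4.1944% = 4.7312%
E(R_m) = R_f + MRP = 4.7312% + 4.1944% = 8.93%

8.93%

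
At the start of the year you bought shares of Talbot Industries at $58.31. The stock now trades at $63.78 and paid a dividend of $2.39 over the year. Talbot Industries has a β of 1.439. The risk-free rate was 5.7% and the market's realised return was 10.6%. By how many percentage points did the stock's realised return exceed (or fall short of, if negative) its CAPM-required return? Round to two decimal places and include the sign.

+0.73%

Realised HPR = (P1 + D1 − P0) / P0 = (63.78 + 2.39 − 58.31) / 58.31 = 7.86 / 58.31 = 13.4797%
MRP = 10.6% − 5.7% = 4.90%
CAPM required = R_f + β·MRP = 5.7% + 1.439 × 4.9% = 12.7511%
α = realised − required = 13.4797% − 12.7511% = +0.73%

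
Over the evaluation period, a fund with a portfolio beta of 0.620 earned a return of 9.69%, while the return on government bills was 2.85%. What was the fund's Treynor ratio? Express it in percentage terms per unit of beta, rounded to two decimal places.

11.03%

Treynor = (R_P − R_f) / β_P = (9.69% − 2.85%) / 0.6200 = 6.84% / 0.6200 = 11.03%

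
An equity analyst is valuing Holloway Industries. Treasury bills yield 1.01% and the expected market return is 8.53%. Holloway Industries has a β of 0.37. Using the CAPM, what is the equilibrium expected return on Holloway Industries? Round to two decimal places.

3.79%

Market risk premium = E(R_m) − R_f = 8.53% − 1.01% = 7.52%
E(R) = R_f + β × MRP = 1.01% + 0.37 × 7.52% = 3.79%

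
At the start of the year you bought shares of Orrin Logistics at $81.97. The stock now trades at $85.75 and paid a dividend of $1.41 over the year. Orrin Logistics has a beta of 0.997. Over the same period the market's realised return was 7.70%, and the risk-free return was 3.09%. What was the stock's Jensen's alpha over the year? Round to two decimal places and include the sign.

Realised HPR = (P1 + D1 − P0) / P0 = (85.75 + 1.41 − 81.97) / 81.97 = 5.19 / 81.97 = 6.3316%
MRP = 7.70% − 3.09% = 4.61%
CAPM required = R_f + β·MRP = 3.09% + 0.997 × 4.61% = 7.68617%
α = realised − required = 6.3316% − 7.68617% = -1.35%

-1.35%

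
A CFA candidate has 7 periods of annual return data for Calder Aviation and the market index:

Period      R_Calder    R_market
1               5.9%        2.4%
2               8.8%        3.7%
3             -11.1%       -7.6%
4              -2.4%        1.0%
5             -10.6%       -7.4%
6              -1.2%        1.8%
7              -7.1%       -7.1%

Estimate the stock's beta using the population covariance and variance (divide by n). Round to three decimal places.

Mean R_i = (5.9 + 8.8 − 11.1 − 2.4 − 10.6 − 1.2 − 7.1) / 7 = -2.5286%
Mean R_m = (2.4 + 3.7 − 7.6 + 1.0 − 7.4 + 1.8 − 7.1) / 7 = -1.8857%
Σ(R_i − R̄_i)(R_m − R̄_m) = 221.9929  ⇒  Cov = 221.9929 / 7 = 31.7133
Σ(R_m − R̄_m)² = 161.7286  ⇒  Var(R_m) = 161.7286 / 7 = 23.1041
β = Cov / Var(R_m) = 31.7133 / 23.1041 = 1.3726

1.373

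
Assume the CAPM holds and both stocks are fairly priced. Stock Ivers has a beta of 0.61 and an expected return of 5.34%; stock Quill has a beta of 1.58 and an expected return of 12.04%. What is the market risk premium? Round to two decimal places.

6.91%

Both satisfy E(R) = R_f + β·MRP, so the slope of the SML is
MRP = (12.04% − 5.34%) / (1.58 − 0.61) = 6.70% / 0.97 = 6.9072%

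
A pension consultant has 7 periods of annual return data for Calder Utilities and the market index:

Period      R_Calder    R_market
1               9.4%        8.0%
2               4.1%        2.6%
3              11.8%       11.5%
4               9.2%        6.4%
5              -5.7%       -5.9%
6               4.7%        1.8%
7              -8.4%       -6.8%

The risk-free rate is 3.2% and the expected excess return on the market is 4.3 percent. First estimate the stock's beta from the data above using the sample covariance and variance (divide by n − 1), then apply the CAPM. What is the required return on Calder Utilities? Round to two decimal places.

Mean R_i = (9.4 + 4.1 + 11.8 + 9.2 − 5.7 + 4.7 − 8.4) / 7 = 3.5857%
Mean R_m = (8.0 + 2.6 + 11.5 + 6.4 − 5.9 + 1.8 − 6.8) / 7 = 2.5143%
Σ(R_i − R̄_i)(R_m − R̄_m) = 316.5414  ⇒  Cov = 316.5414 / 6 = 52.7569
Σ(R_m − R̄_m)² = 284.0086  ⇒  Var(R_m) = 284.0086 / 6 = 47.3348
β = Cov / Var(R_m) = 52.7569 / 47.3348 = 1.1145
E(R) = R_f + β × MRP = 3.2% + 1.1145 × 4.3% = 7.99%

7.99%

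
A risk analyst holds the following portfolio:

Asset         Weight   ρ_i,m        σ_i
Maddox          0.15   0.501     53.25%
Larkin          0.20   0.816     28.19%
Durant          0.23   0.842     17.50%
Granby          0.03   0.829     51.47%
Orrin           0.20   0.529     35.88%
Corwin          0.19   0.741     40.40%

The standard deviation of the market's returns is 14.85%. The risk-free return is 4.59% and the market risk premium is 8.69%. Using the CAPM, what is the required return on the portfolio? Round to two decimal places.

17.91%

β_Maddox = 0.501 × 53.25% / 14.85% = 1.7965
β_Larkin = 0.816 × 28.19% / 14.85% = 1.5490
β_Durant = 0.842 × 17.50% / 14.85% = 0.9923
β_Granby = 0.829 × 51.47% / 14.85% = 2.8733
β_Orrin = 0.529 × 35.88% / 14.85% = 1.2781
β_Corwin = 0.741 × 40.40% / 14.85% = 2.0159
β_P = Σ w_i β_i = 0.15×1.7965 + 0.20×1.5490 + 0.23×0.9923 + 0.03×2.8733 + 0.20×1.2781 + 0.19×2.0159 = 1.5323
E(R_P) = R_f + β_P × MRP = 4.59% + 1.5323 × 8.69% = 17.91%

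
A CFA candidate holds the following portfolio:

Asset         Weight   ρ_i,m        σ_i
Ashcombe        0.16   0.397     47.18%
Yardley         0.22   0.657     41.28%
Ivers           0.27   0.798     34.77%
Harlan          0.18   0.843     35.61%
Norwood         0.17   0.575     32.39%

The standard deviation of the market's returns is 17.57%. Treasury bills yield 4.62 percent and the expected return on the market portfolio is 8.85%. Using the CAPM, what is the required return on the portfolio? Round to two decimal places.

β_Ashcombe = 0.397 × 47.18% / 17.57% = 1.0660
β_Yardley = 0.657 × 41.28% / 17.57% = 1.5436
β_Ivers = 0.798 × 34.77% / 17.57% = 1.5792
β_Harlan = 0.843 × 35.61% / 17.57% = 1.7086
β_Norwood = 0.575 × 32.39% / 17.57% = 1.0600
β_P = Σ w_i β_i = 0.16×1.0660 + 0.22×1.5436 + 0.27×1.5792 + 0.18×1.7086 + 0.17×1.0600 = 1.4243
MRP = 8.85% − 4.62% = 4.23%
E(R_P) = R_f + β_P × MRP = 4.62% + 1.4243 × 4.23% = 10.64%

10.64%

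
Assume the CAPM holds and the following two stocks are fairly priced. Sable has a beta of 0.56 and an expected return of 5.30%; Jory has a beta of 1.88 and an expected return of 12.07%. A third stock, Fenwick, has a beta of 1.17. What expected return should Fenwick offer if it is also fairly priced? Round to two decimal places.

MRP (SML slope) = (12.07% − 5.30%) / (1.88 − 0.56) = 6.77% / 1.32 = 5.1288%
R_f (intercept) = 5.30% − 0.56 × 5.1288% = 2.4279%
E(R_Fenwick) = R_f + β × MRP = 2.4279% + 1.17 × 5.1288% = 8.43%

8.43%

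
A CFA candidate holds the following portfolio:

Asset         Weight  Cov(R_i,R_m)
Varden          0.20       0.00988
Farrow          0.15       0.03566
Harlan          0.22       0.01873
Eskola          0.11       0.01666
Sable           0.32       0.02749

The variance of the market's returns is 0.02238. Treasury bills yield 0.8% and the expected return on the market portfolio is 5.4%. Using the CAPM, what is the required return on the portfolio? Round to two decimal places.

β_Varden = 0.00988 / 0.02238 = 0.4415
β_Farrow = 0.03566 / 0.02238 = 1.5934
β_Harlan = 0.01873 / 0.02238 = 0.8369
β_Eskola = 0.01666 / 0.02238 = 0.7444
β_Sable = 0.02749 / 0.02238 = 1.2283
β_P = Σ w_i β_i = 0.20×0.4415 + 0.15×1.5934 + 0.22×0.8369 + 0.11×0.7444 + 0.32×1.2283 = 0.9864
MRP = 5.4% − 0.8% = 4.60%
E(R_P) = R_f + β_P × MRP = 0.8% + 0.9864 × 4.6% = 5.34%

5.34%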